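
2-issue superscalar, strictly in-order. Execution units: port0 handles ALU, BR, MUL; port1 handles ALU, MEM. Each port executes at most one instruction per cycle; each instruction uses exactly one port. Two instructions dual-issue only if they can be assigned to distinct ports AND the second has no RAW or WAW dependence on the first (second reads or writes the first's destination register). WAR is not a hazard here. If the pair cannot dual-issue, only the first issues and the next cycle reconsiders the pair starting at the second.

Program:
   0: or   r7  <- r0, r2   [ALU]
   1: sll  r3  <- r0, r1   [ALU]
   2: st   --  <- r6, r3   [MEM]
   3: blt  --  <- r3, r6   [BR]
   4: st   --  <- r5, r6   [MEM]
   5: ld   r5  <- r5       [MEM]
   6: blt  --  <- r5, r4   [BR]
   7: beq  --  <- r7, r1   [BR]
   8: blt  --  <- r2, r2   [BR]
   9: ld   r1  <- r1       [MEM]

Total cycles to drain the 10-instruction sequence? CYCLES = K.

  cy0 -> i0,i1 (or.ALU sll.ALU) pair
  cy1 -> i2,i3 (st.MEM blt.BR) pair
  cy2 -> i4 (st.MEM) no-port MEM/MEM
  cy3 -> i5 (ld.MEM) RAW r5
  cy4 -> i6 (blt.BR) no-port BR/BR
  cy5 -> i7 (beq.BR) no-port BR/BR
  cy6 -> i8,i9 (blt.BR ld.MEM) pair

CYCLES = 7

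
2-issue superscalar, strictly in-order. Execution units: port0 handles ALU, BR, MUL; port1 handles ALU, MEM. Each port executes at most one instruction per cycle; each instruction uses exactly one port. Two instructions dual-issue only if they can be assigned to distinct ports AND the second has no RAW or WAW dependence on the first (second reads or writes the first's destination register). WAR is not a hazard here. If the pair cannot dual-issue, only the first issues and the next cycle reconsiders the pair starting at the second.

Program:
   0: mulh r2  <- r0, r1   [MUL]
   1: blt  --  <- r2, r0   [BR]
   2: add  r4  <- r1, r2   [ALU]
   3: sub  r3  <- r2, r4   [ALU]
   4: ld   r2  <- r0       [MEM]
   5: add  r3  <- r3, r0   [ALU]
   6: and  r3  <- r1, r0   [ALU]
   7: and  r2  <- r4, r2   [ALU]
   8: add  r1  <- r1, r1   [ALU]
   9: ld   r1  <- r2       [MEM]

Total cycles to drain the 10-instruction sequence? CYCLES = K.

[0] i0  mulh.MUL  -- no-port MUL/BR
[1] i1/i2  blt.BR add.ALU  -- 2-wide
[2] i3/i4  sub.ALU ld.MEM  -- 2-wide
[3] i5  add.ALU  -- WAW r3
[4] i6/i7  and.ALU and.ALU  -- 2-wide
[5] i8  add.ALU  -- WAW r1
[6] i9  ld.MEM  -- tail

CYCLES = 7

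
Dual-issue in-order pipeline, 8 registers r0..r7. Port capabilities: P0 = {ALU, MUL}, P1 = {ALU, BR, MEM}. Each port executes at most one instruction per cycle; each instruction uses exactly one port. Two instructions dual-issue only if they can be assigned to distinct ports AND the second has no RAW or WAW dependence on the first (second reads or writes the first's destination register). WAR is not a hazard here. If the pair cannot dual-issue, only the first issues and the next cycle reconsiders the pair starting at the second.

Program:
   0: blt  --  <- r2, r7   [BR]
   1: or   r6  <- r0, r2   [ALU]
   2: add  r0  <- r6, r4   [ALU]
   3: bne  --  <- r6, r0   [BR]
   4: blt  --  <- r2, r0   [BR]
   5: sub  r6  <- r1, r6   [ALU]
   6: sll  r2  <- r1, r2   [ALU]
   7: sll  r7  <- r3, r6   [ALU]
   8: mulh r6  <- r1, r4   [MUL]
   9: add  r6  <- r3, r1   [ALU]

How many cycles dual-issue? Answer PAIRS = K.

[0] i0&i1  blt.BR;or.ALU  -- pair
[1] i2  add.ALU  -- RAW r0
[2] i3  bne.BR  -- no-port BR/BR
[3] i4&i5  blt.BR;sub.ALU  -- pair
[4] i6&i7  sll.ALU;sll.ALU  -- pair
[5] i8  mulh.MUL  -- WAW r6
[6] i9  add.ALU  -- tail

PAIRS = 3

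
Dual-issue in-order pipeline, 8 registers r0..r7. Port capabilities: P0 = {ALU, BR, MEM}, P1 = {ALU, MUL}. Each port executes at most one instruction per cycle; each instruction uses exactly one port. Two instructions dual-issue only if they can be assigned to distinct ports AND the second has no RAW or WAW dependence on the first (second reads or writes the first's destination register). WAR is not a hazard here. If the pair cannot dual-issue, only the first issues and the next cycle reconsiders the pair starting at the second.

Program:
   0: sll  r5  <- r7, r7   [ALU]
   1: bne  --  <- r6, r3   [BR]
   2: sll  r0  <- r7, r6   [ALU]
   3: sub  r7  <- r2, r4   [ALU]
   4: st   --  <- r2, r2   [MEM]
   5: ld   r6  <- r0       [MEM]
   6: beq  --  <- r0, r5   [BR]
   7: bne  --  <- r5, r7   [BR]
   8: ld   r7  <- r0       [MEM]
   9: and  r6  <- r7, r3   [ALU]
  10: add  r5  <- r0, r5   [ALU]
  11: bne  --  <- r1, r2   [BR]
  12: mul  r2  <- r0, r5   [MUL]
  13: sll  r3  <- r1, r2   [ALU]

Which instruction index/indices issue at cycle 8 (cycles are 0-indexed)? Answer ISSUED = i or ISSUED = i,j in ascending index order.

  cy0 -> i0+i1 (sll+bne) 2-wide
  cy1 -> i2+i3 (sll+sub) 2-wide
  cy2 -> i4 (st) no-port MEM/MEM
  cy3 -> i5 (ld) no-port MEM/BR
  cy4 -> i6 (beq) no-port BR/BR
  cy5 -> i7 (bne) no-port BR/MEM
  cy6 -> i8 (ld) RAW r7
  cy7 -> i9+i10 (and+add) 2-wide
  cy8 -> i11+i12 (bne+mul) 2-wide
  cy9 -> i13 (sll) tail

ISSUED = 11,12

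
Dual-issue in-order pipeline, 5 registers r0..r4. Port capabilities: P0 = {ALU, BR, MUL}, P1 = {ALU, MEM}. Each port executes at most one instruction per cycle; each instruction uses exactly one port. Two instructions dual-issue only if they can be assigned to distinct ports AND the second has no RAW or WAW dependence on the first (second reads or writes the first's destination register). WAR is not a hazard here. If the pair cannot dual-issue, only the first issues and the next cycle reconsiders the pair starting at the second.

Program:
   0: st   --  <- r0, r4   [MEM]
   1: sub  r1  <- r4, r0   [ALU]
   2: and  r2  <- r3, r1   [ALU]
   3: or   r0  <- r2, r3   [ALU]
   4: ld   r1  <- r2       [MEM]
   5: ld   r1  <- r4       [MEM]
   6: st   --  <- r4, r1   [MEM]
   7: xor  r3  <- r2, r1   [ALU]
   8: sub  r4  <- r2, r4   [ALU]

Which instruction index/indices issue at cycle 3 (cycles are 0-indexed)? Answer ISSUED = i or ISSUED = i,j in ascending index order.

ISSUED = 5

t=0 i0&i1:st sub ; 2-wide
t=1 i2:and ; RAW r2
t=2 i3&i4:or ld ; 2-wide
t=3 i5:ld ; no-port MEM/MEM
t=4 i6&i7:st xor ; 2-wide
t=5 i8:sub ; tail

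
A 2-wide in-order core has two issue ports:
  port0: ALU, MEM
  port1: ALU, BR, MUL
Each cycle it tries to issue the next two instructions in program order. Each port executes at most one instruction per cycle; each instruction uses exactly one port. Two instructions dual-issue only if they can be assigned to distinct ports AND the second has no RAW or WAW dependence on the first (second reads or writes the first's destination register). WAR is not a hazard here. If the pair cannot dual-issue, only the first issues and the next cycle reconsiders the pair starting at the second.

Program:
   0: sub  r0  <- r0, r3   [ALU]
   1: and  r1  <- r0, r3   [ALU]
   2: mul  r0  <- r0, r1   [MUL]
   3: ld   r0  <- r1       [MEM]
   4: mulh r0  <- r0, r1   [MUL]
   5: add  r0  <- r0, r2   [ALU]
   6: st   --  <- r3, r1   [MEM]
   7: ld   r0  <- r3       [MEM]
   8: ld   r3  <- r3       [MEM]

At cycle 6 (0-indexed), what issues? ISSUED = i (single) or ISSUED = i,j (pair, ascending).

ISSUED = 7

t=0 i0:sub ; RAW r0
t=1 i1:and ; RAW r1
t=2 i2:mul ; WAW r0
t=3 i3:ld ; RAW+WAW r0
t=4 i4:mulh ; RAW+WAW r0
t=5 i5&i6:add+st ; 2-wide
t=6 i7:ld ; no-port MEM/MEM
t=7 i8:ld ; tail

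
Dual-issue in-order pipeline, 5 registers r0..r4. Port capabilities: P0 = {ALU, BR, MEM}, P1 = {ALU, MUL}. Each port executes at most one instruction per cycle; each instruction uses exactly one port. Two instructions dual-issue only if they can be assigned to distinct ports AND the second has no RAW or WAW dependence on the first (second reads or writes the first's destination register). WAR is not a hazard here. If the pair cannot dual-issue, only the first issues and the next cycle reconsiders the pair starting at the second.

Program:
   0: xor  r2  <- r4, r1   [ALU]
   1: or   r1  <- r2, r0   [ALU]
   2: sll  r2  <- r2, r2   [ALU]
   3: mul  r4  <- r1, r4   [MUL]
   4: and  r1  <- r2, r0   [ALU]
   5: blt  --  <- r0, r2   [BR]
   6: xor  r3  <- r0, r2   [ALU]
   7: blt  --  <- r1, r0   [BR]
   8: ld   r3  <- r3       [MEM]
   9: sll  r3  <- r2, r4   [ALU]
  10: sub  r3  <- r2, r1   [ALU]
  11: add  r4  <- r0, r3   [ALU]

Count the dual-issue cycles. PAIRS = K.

c0: i0 xor  RAW r2
c1: i1,i2 or;sll  pair
c2: i3,i4 mul;and  pair
c3: i5,i6 blt;xor  pair
c4: i7 blt  no-port BR/MEM
c5: i8 ld  WAW r3
c6: i9 sll  WAW r3
c7: i10 sub  RAW r3
c8: i11 add  tail

PAIRS = 3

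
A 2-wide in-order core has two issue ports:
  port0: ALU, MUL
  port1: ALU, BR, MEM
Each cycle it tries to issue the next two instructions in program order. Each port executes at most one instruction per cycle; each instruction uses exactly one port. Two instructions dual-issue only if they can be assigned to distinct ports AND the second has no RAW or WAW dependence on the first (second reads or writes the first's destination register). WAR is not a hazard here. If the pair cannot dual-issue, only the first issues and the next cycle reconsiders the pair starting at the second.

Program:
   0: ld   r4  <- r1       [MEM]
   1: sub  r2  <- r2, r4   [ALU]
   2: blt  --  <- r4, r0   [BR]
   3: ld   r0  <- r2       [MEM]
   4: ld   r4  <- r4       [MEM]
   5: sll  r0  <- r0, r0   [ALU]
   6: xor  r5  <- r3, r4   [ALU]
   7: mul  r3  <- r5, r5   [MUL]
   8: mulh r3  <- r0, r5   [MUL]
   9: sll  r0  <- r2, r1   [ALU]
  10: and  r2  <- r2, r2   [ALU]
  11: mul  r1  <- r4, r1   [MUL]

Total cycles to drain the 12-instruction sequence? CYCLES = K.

CYCLES = 8

0. ld.MEM @i0  | RAW r4
1. sub.ALU;blt.BR @i1+i2  | 2-wide
2. ld.MEM @i3  | no-port MEM/MEM
3. ld.MEM;sll.ALU @i4+i5  | 2-wide
4. xor.ALU @i6  | RAW r5
5. mul.MUL @i7  | no-port MUL/MUL
6. mulh.MUL;sll.ALU @i8+i9  | 2-wide
7. and.ALU;mul.MUL @i10+i11  | 2-wide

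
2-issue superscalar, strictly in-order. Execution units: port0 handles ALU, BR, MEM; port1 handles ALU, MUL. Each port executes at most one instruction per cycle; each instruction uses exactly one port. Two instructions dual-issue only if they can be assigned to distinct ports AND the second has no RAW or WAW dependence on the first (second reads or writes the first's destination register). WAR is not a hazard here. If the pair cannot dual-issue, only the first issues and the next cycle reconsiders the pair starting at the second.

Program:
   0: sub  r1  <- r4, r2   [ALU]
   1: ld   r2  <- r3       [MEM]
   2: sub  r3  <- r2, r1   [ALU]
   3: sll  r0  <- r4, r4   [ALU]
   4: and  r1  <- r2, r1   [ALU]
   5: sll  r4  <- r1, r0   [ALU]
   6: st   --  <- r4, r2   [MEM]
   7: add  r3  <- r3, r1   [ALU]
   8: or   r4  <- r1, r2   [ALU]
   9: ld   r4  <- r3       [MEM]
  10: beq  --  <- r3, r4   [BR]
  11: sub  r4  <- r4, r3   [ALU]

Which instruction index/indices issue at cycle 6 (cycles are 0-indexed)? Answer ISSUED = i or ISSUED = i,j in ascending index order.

ISSUED = 9

[0] i0+i1  sub ld  -- dual
[1] i2+i3  sub sll  -- dual
[2] i4  and  -- RAW r1
[3] i5  sll  -- RAW r4
[4] i6+i7  st add  -- dual
[5] i8  or  -- WAW r4
[6] i9  ld  -- no-port MEM/BR
[7] i10+i11  beq sub  -- dual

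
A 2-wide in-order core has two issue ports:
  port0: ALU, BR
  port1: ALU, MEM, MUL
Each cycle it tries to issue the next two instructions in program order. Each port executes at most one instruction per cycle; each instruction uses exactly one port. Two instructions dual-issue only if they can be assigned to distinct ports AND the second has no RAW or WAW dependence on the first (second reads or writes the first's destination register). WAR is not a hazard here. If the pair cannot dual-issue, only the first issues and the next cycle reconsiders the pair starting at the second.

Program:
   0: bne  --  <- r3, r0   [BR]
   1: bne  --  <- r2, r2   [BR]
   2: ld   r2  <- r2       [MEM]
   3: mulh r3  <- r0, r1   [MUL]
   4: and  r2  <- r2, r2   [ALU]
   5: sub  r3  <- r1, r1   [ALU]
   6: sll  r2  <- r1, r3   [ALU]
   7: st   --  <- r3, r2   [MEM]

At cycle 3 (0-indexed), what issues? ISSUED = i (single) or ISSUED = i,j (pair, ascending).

ISSUED = 5

0. bne @i0  | no-port BR/BR
1. bne ld @i1,i2  | pair
2. mulh and @i3,i4  | pair
3. sub @i5  | RAW r3
4. sll @i6  | RAW r2
5. st @i7  | tail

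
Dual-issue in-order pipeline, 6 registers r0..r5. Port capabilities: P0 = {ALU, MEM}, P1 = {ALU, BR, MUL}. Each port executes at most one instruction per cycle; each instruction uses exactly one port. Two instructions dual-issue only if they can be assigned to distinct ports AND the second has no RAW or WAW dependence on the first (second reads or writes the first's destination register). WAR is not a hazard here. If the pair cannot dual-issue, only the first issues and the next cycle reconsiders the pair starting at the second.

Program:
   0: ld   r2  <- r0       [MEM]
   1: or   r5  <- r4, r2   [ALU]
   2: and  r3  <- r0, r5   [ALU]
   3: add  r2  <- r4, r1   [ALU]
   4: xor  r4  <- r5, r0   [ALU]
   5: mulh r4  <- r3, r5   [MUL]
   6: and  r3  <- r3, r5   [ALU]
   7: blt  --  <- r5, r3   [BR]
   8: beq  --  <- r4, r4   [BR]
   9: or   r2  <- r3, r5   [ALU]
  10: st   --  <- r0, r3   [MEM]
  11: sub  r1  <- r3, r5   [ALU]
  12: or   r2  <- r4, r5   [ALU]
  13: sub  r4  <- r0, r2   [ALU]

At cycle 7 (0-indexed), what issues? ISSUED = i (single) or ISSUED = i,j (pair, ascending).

ISSUED = 10,11

#0 head=0: ld i0 RAW r2
#1 head=1: or i1 RAW r5
#2 head=2: and/add i2+i3 pair
#3 head=4: xor i4 WAW r4
#4 head=5: mulh/and i5+i6 pair
#5 head=7: blt i7 no-port BR/BR
#6 head=8: beq/or i8+i9 pair
#7 head=10: st/sub i10+i11 pair
#8 head=12: or i12 RAW r2
#9 head=13: sub i13 tail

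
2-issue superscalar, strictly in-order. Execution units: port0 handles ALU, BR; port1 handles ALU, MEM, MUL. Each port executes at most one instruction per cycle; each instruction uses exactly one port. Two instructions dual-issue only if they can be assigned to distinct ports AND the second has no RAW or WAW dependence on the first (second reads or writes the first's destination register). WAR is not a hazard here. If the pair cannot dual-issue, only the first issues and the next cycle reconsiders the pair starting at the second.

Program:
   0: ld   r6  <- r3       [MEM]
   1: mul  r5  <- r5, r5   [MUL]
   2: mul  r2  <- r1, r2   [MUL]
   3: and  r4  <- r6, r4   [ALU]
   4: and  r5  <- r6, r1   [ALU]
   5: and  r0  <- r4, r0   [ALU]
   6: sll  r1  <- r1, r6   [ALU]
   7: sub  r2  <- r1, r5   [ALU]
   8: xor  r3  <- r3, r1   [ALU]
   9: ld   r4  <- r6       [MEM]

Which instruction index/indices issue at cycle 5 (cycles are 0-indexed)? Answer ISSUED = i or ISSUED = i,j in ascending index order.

  cy0 -> i0 (ld.MEM) no-port MEM/MUL
  cy1 -> i1 (mul.MUL) no-port MUL/MUL
  cy2 -> i2+i3 (mul.MUL/and.ALU) dual
  cy3 -> i4+i5 (and.ALU/and.ALU) dual
  cy4 -> i6 (sll.ALU) RAW r1
  cy5 -> i7+i8 (sub.ALU/xor.ALU) dual
  cy6 -> i9 (ld.MEM) tail

ISSUED = 7,8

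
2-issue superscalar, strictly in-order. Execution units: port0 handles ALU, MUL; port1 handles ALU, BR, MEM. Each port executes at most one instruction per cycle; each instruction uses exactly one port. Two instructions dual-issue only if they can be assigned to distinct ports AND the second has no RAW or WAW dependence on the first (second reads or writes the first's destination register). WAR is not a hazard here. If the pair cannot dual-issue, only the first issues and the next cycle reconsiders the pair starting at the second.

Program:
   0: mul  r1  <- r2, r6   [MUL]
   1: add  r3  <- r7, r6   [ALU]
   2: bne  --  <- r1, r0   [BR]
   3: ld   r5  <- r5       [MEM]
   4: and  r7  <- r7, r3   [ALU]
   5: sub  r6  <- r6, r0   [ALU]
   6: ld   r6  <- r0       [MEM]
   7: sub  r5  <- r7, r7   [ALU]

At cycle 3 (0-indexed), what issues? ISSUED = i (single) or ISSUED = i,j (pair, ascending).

ISSUED = 5

[0] i0,i1  mul;add  -- dual
[1] i2  bne  -- no-port BR/MEM
[2] i3,i4  ld;and  -- dual
[3] i5  sub  -- WAW r6
[4] i6,i7  ld;sub  -- dual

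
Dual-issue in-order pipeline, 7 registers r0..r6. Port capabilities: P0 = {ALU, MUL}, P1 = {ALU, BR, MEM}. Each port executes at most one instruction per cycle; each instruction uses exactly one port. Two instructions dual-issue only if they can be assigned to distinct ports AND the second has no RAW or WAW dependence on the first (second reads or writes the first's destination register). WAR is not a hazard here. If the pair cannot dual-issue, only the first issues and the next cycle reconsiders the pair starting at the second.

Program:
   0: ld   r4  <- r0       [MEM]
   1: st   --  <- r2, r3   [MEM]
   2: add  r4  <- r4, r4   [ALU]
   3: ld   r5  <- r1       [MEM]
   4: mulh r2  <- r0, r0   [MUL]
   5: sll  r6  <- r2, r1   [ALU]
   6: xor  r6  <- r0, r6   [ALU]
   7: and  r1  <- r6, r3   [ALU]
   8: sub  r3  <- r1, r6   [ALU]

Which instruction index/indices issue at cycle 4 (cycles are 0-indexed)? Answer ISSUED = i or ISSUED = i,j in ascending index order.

ISSUED = 6

t=0 i0:ld.MEM ; no-port MEM/MEM
t=1 i1/i2:st.MEM add.ALU ; 2-wide
t=2 i3/i4:ld.MEM mulh.MUL ; 2-wide
t=3 i5:sll.ALU ; RAW+WAW r6
t=4 i6:xor.ALU ; RAW r6
t=5 i7:and.ALU ; RAW r1
t=6 i8:sub.ALU ; tail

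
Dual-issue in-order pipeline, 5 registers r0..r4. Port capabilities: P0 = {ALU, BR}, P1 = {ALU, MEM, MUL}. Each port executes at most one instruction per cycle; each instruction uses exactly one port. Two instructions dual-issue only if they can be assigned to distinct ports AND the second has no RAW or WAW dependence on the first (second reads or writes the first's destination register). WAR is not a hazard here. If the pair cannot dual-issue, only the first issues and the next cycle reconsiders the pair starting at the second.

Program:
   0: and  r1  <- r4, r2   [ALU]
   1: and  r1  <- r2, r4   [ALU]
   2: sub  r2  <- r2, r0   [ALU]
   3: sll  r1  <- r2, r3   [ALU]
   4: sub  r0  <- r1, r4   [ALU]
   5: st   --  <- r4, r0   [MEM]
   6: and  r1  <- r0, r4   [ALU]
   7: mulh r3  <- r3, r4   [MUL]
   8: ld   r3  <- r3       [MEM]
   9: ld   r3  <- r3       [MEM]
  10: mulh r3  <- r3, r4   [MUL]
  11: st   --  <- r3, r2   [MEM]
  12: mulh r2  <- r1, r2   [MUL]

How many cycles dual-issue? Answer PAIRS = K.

t=0 i0:and ; WAW r1
t=1 i1+i2:and sub ; 2-wide
t=2 i3:sll ; RAW r1
t=3 i4:sub ; RAW r0
t=4 i5+i6:st and ; 2-wide
t=5 i7:mulh ; no-port MUL/MEM
t=6 i8:ld ; no-port MEM/MEM
t=7 i9:ld ; no-port MEM/MUL
t=8 i10:mulh ; no-port MUL/MEM
t=9 i11:st ; no-port MEM/MUL
t=10 i12:mulh ; tail

PAIRS = 2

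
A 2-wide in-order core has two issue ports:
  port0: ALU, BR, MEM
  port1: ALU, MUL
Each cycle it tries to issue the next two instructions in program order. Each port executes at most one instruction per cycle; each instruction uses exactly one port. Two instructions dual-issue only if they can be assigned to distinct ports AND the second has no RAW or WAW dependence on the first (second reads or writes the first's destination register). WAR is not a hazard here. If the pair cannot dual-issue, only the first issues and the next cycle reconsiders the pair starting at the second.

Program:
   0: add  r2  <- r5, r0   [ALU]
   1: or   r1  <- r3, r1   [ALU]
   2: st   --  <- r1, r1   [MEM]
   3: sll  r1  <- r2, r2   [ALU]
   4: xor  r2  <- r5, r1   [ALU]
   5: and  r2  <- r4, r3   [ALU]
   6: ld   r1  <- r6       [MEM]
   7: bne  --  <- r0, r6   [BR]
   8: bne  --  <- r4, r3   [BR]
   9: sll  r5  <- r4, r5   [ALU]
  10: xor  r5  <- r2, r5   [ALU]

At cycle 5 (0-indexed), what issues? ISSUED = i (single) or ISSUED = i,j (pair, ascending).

ISSUED = 8,9

t=0 i0&i1:add.ALU+or.ALU ; pair
t=1 i2&i3:st.MEM+sll.ALU ; pair
t=2 i4:xor.ALU ; WAW r2
t=3 i5&i6:and.ALU+ld.MEM ; pair
t=4 i7:bne.BR ; no-port BR/BR
t=5 i8&i9:bne.BR+sll.ALU ; pair
t=6 i10:xor.ALU ; tail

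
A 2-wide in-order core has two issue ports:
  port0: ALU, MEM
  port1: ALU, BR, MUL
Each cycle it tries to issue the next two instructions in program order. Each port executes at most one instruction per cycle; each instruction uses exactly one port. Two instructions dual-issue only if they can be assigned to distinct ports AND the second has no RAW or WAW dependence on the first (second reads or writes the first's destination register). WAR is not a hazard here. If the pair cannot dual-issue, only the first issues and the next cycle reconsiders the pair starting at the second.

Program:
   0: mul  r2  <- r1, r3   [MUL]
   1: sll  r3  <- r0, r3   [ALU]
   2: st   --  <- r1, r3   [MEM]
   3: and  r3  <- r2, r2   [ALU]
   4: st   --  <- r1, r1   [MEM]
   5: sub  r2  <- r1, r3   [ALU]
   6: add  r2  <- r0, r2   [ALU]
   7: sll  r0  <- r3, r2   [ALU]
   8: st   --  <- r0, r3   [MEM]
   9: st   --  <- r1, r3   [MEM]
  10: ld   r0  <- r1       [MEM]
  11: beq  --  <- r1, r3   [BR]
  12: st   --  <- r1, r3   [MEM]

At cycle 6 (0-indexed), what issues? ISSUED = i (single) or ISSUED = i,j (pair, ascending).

ISSUED = 9

0. mul.MUL/sll.ALU @i0&i1  | 2-wide
1. st.MEM/and.ALU @i2&i3  | 2-wide
2. st.MEM/sub.ALU @i4&i5  | 2-wide
3. add.ALU @i6  | RAW r2
4. sll.ALU @i7  | RAW r0
5. st.MEM @i8  | no-port MEM/MEM
6. st.MEM @i9  | no-port MEM/MEM
7. ld.MEM/beq.BR @i10&i11  | 2-wide
8. st.MEM @i12  | tail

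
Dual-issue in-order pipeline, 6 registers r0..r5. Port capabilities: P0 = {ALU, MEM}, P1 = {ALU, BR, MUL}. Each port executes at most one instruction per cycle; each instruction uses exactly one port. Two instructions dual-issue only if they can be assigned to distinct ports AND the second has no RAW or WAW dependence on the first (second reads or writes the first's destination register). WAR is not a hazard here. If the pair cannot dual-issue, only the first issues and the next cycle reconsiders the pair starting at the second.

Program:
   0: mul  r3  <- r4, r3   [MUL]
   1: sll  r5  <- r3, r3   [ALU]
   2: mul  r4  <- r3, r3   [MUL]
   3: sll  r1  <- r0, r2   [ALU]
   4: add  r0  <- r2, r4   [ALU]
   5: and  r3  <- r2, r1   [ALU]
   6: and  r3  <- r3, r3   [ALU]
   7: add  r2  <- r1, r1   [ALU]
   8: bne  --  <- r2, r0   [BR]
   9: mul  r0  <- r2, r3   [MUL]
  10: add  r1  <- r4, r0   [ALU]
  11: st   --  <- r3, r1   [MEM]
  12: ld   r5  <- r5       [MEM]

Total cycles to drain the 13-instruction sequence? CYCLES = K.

CYCLES = 10

[0] i0  mul.MUL  -- RAW r3
[1] i1,i2  sll.ALU mul.MUL  -- 2-wide
[2] i3,i4  sll.ALU add.ALU  -- 2-wide
[3] i5  and.ALU  -- RAW+WAW r3
[4] i6,i7  and.ALU add.ALU  -- 2-wide
[5] i8  bne.BR  -- no-port BR/MUL
[6] i9  mul.MUL  -- RAW r0
[7] i10  add.ALU  -- RAW r1
[8] i11  st.MEM  -- no-port MEM/MEM
[9] i12  ld.MEM  -- tail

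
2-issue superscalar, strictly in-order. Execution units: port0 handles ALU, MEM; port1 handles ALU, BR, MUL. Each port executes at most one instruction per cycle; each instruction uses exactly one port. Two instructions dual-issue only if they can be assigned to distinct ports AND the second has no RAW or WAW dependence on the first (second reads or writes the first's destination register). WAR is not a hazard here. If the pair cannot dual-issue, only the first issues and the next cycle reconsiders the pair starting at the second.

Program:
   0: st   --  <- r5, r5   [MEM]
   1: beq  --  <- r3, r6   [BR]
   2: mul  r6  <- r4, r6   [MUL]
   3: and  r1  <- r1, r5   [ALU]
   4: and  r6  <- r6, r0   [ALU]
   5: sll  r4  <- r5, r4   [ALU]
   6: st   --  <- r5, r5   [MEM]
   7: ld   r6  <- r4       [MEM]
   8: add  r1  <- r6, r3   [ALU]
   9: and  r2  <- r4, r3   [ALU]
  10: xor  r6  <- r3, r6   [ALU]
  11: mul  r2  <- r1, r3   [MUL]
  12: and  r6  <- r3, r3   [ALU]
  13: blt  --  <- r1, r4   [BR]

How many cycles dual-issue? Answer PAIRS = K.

c0: i0,i1 st/beq  2-wide
c1: i2,i3 mul/and  2-wide
c2: i4,i5 and/sll  2-wide
c3: i6 st  no-port MEM/MEM
c4: i7 ld  RAW r6
c5: i8,i9 add/and  2-wide
c6: i10,i11 xor/mul  2-wide
c7: i12,i13 and/blt  2-wide

PAIRS = 6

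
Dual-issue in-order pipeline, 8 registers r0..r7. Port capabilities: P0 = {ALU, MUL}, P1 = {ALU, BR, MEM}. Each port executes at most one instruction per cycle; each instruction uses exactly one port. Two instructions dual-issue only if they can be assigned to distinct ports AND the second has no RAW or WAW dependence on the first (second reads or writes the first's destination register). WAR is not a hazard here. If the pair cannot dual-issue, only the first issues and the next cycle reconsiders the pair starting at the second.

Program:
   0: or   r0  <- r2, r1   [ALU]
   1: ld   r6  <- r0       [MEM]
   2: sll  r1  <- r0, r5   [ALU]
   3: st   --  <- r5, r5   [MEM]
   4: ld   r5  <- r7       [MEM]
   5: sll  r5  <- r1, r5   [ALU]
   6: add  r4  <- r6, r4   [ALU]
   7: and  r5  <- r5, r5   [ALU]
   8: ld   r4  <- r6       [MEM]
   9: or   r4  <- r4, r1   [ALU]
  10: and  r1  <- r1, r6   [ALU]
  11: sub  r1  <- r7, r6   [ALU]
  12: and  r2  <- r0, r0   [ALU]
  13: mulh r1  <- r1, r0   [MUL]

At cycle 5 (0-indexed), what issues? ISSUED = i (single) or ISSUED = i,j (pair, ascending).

ISSUED = 7,8

c0: i0 or  RAW r0
c1: i1&i2 ld+sll  pair
c2: i3 st  no-port MEM/MEM
c3: i4 ld  RAW+WAW r5
c4: i5&i6 sll+add  pair
c5: i7&i8 and+ld  pair
c6: i9&i10 or+and  pair
c7: i11&i12 sub+and  pair
c8: i13 mulh  tail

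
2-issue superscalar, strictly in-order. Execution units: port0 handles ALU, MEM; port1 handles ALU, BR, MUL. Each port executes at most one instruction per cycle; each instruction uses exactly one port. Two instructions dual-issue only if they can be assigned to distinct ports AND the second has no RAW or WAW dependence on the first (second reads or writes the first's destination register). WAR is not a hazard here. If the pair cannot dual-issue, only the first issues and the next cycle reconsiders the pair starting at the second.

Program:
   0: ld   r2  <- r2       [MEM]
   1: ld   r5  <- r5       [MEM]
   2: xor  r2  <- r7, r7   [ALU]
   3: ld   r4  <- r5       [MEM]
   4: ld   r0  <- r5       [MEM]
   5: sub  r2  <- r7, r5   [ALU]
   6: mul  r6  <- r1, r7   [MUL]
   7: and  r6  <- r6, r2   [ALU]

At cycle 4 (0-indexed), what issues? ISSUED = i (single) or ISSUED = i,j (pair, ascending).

ISSUED = 6

  cy0 -> i0 (ld) no-port MEM/MEM
  cy1 -> i1&i2 (ld xor) 2-wide
  cy2 -> i3 (ld) no-port MEM/MEM
  cy3 -> i4&i5 (ld sub) 2-wide
  cy4 -> i6 (mul) RAW+WAW r6
  cy5 -> i7 (and) tail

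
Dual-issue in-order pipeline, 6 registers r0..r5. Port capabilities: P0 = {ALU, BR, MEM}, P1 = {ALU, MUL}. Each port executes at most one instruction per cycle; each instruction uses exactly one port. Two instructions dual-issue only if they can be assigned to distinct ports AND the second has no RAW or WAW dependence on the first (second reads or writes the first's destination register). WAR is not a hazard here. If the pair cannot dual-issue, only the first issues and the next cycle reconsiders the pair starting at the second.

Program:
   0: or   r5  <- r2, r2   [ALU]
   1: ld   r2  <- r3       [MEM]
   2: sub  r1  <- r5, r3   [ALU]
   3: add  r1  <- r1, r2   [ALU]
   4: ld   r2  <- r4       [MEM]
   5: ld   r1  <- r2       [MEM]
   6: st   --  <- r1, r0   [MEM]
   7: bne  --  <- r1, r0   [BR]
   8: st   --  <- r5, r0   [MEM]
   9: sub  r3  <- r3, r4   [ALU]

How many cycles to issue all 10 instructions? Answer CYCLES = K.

0. or.ALU+ld.MEM @i0/i1  | 2-wide
1. sub.ALU @i2  | RAW+WAW r1
2. add.ALU+ld.MEM @i3/i4  | 2-wide
3. ld.MEM @i5  | no-port MEM/MEM
4. st.MEM @i6  | no-port MEM/BR
5. bne.BR @i7  | no-port BR/MEM
6. st.MEM+sub.ALU @i8/i9  | 2-wide

CYCLES = 7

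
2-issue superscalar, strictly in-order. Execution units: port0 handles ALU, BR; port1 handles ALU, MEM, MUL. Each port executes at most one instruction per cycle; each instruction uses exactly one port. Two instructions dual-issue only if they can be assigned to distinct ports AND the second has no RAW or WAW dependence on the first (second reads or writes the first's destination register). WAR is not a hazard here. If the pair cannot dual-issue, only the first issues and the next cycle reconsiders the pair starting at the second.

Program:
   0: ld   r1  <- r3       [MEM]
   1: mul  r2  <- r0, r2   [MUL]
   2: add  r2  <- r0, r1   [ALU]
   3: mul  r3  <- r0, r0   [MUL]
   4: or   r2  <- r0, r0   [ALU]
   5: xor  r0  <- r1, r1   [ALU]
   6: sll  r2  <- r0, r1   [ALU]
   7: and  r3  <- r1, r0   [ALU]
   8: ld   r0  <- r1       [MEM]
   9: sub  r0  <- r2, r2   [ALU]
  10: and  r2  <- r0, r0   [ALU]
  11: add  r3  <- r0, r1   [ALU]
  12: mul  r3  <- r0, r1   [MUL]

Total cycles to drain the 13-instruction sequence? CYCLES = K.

CYCLES = 9

  cy0 -> i0 (ld.MEM) no-port MEM/MUL
  cy1 -> i1 (mul.MUL) WAW r2
  cy2 -> i2+i3 (add.ALU+mul.MUL) dual
  cy3 -> i4+i5 (or.ALU+xor.ALU) dual
  cy4 -> i6+i7 (sll.ALU+and.ALU) dual
  cy5 -> i8 (ld.MEM) WAW r0
  cy6 -> i9 (sub.ALU) RAW r0
  cy7 -> i10+i11 (and.ALU+add.ALU) dual
  cy8 -> i12 (mul.MUL) tail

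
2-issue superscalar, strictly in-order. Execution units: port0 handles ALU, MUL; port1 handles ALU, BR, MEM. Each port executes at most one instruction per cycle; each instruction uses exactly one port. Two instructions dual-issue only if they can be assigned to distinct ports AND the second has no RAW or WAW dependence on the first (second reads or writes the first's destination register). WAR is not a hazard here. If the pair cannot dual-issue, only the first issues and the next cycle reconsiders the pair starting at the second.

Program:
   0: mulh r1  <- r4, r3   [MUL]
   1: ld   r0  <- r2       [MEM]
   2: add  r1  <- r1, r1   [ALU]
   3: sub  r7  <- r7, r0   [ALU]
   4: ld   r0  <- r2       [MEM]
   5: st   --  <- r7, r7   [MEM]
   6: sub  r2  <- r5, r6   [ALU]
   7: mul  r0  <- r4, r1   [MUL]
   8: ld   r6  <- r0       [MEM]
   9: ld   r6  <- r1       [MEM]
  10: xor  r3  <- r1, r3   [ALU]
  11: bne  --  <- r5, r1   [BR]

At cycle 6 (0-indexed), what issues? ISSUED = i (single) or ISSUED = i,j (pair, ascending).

  cy0 -> i0,i1 (mulh.MUL/ld.MEM) pair
  cy1 -> i2,i3 (add.ALU/sub.ALU) pair
  cy2 -> i4 (ld.MEM) no-port MEM/MEM
  cy3 -> i5,i6 (st.MEM/sub.ALU) pair
  cy4 -> i7 (mul.MUL) RAW r0
  cy5 -> i8 (ld.MEM) no-port MEM/MEM
  cy6 -> i9,i10 (ld.MEM/xor.ALU) pair
  cy7 -> i11 (bne.BR) tail

ISSUED = 9,10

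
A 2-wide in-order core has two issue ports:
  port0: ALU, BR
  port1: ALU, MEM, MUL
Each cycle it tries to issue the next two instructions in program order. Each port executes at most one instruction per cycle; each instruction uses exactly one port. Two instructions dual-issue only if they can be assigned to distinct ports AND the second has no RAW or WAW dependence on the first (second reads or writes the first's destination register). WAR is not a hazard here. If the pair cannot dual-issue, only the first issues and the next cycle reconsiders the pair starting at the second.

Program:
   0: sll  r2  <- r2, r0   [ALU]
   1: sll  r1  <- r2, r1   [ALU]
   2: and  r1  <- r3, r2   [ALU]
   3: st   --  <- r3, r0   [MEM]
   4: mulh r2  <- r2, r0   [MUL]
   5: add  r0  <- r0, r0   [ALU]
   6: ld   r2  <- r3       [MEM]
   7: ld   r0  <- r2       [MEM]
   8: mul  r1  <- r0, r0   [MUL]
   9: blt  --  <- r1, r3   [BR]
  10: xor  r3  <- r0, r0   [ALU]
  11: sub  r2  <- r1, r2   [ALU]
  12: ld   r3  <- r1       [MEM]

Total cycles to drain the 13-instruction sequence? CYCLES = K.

#0 head=0: sll.ALU i0 RAW r2
#1 head=1: sll.ALU i1 WAW r1
#2 head=2: and.ALU/st.MEM i2/i3 pair
#3 head=4: mulh.MUL/add.ALU i4/i5 pair
#4 head=6: ld.MEM i6 no-port MEM/MEM
#5 head=7: ld.MEM i7 no-port MEM/MUL
#6 head=8: mul.MUL i8 RAW r1
#7 head=9: blt.BR/xor.ALU i9/i10 pair
#8 head=11: sub.ALU/ld.MEM i11/i12 pair

CYCLES = 9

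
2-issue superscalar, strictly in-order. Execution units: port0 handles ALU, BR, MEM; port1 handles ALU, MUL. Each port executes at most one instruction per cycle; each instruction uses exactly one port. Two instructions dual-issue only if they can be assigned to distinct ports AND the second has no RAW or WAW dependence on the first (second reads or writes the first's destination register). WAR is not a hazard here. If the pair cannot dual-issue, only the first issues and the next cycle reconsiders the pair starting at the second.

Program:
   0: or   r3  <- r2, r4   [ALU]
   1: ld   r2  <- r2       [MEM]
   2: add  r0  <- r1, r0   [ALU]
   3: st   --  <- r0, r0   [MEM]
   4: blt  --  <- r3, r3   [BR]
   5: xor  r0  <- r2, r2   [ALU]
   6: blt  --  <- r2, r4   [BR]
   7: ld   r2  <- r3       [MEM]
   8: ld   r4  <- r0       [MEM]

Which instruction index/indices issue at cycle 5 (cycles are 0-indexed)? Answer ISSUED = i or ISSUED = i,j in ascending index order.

ISSUED = 7

0. or.ALU/ld.MEM @i0/i1  | pair
1. add.ALU @i2  | RAW r0
2. st.MEM @i3  | no-port MEM/BR
3. blt.BR/xor.ALU @i4/i5  | pair
4. blt.BR @i6  | no-port BR/MEM
5. ld.MEM @i7  | no-port MEM/MEM
6. ld.MEM @i8  | tail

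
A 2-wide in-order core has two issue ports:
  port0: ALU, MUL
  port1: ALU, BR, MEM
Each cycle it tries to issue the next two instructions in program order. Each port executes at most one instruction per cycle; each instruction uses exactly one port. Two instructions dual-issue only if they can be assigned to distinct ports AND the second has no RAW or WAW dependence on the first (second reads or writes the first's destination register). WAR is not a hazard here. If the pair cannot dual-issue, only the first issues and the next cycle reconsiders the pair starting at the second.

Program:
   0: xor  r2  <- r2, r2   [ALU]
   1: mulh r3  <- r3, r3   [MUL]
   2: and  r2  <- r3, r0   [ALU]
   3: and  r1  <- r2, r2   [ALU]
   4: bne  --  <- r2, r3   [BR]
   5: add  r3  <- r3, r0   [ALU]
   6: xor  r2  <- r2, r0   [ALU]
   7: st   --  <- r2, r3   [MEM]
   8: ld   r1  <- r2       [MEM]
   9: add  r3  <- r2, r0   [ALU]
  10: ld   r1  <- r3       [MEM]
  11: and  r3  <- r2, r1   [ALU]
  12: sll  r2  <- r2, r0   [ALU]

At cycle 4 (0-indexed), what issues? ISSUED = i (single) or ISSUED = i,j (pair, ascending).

ISSUED = 7

#0 head=0: xor.ALU mulh.MUL i0,i1 dual
#1 head=2: and.ALU i2 RAW r2
#2 head=3: and.ALU bne.BR i3,i4 dual
#3 head=5: add.ALU xor.ALU i5,i6 dual
#4 head=7: st.MEM i7 no-port MEM/MEM
#5 head=8: ld.MEM add.ALU i8,i9 dual
#6 head=10: ld.MEM i10 RAW r1
#7 head=11: and.ALU sll.ALU i11,i12 dual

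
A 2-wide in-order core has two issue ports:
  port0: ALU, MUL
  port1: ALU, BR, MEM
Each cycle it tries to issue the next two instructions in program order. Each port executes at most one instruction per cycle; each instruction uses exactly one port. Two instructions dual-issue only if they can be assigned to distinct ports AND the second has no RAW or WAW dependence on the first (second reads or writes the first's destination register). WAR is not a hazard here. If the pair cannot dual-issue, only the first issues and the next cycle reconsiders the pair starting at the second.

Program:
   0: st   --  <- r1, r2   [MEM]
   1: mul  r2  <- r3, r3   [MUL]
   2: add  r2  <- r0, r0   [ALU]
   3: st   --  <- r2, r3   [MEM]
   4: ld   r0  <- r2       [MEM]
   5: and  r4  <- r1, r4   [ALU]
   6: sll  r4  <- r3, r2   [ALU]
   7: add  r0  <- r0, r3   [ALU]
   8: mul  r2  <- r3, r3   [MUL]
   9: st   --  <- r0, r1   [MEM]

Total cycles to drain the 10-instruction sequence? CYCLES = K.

CYCLES = 6

[0] i0,i1  st;mul  -- pair
[1] i2  add  -- RAW r2
[2] i3  st  -- no-port MEM/MEM
[3] i4,i5  ld;and  -- pair
[4] i6,i7  sll;add  -- pair
[5] i8,i9  mul;st  -- pair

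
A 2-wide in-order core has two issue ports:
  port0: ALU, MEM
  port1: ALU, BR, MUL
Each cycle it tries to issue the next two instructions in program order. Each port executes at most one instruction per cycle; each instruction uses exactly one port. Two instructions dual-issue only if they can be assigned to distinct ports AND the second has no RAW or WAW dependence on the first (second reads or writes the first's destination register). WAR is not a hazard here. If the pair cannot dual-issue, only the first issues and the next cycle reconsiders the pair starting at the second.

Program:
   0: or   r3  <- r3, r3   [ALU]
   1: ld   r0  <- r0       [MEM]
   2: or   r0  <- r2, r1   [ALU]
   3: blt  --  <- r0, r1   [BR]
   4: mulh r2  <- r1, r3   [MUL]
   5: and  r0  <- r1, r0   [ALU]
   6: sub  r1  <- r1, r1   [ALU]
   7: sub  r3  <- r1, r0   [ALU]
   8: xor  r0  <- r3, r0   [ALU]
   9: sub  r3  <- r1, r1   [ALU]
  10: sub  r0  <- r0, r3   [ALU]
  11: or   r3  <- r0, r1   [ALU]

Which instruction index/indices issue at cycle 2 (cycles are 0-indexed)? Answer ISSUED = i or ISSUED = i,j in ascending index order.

ISSUED = 3

c0: i0/i1 or;ld  dual
c1: i2 or  RAW r0
c2: i3 blt  no-port BR/MUL
c3: i4/i5 mulh;and  dual
c4: i6 sub  RAW r1
c5: i7 sub  RAW r3
c6: i8/i9 xor;sub  dual
c7: i10 sub  RAW r0
c8: i11 or  tail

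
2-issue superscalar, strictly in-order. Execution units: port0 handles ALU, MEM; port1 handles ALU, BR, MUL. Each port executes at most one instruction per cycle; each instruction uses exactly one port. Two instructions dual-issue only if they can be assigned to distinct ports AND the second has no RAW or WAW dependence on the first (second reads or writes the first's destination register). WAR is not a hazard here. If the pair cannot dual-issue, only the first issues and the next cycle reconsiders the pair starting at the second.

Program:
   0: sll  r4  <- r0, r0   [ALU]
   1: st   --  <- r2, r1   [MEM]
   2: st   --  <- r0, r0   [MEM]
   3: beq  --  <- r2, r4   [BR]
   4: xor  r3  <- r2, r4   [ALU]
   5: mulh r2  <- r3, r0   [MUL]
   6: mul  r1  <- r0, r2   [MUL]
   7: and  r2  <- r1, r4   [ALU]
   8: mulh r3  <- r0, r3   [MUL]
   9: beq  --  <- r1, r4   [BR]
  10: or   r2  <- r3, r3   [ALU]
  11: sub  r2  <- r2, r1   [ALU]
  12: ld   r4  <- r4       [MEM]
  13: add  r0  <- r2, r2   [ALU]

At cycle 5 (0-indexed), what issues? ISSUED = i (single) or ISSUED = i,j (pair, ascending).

0. sll/st @i0+i1  | pair
1. st/beq @i2+i3  | pair
2. xor @i4  | RAW r3
3. mulh @i5  | no-port MUL/MUL
4. mul @i6  | RAW r1
5. and/mulh @i7+i8  | pair
6. beq/or @i9+i10  | pair
7. sub/ld @i11+i12  | pair
8. add @i13  | tail

ISSUED = 7,8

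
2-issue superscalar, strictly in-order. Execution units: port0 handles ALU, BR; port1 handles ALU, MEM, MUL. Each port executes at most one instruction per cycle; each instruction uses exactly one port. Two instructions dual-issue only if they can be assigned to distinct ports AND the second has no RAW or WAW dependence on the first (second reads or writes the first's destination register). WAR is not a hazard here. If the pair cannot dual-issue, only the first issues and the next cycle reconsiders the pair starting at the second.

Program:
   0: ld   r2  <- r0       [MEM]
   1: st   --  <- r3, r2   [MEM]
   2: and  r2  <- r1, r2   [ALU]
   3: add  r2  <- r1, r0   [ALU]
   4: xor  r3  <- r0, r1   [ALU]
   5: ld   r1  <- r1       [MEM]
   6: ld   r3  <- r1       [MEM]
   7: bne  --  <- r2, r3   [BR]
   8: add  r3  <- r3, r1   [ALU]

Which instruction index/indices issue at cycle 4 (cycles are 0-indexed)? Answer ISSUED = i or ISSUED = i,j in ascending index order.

c0: i0 ld  no-port MEM/MEM
c1: i1+i2 st/and  2-wide
c2: i3+i4 add/xor  2-wide
c3: i5 ld  no-port MEM/MEM
c4: i6 ld  RAW r3
c5: i7+i8 bne/add  2-wide

ISSUED = 6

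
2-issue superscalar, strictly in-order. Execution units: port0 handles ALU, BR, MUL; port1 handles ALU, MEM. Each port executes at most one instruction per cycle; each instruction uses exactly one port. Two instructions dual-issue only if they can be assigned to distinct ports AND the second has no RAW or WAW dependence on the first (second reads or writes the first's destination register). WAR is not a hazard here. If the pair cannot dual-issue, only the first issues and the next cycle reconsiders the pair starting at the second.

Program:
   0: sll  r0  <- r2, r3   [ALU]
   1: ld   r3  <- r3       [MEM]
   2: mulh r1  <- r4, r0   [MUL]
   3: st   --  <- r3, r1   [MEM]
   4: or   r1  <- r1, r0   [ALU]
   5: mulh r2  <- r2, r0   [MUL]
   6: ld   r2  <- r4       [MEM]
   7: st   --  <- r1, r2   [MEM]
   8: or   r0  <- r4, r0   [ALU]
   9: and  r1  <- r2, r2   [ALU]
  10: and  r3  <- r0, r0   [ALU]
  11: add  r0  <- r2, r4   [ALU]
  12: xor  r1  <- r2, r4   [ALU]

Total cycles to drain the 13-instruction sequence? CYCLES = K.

CYCLES = 8

#0 head=0: sll ld i0+i1 2-wide
#1 head=2: mulh i2 RAW r1
#2 head=3: st or i3+i4 2-wide
#3 head=5: mulh i5 WAW r2
#4 head=6: ld i6 no-port MEM/MEM
#5 head=7: st or i7+i8 2-wide
#6 head=9: and and i9+i10 2-wide
#7 head=11: add xor i11+i12 2-wide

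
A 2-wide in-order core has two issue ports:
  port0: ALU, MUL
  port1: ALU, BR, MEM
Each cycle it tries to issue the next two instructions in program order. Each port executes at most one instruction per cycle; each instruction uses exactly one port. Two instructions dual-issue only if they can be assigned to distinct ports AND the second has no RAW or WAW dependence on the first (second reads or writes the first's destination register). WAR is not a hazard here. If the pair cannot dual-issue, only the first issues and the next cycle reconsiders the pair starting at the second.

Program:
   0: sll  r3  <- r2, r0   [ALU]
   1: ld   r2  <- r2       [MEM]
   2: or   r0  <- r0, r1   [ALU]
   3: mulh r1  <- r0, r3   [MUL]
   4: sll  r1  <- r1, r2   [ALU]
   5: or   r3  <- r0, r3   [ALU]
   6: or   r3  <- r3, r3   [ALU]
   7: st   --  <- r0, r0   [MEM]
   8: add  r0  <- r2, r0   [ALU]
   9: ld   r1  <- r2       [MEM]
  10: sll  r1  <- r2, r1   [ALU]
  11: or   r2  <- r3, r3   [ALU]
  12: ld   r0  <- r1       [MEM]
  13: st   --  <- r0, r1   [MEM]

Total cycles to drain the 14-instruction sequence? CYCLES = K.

c0: i0,i1 sll.ALU ld.MEM  2-wide
c1: i2 or.ALU  RAW r0
c2: i3 mulh.MUL  RAW+WAW r1
c3: i4,i5 sll.ALU or.ALU  2-wide
c4: i6,i7 or.ALU st.MEM  2-wide
c5: i8,i9 add.ALU ld.MEM  2-wide
c6: i10,i11 sll.ALU or.ALU  2-wide
c7: i12 ld.MEM  no-port MEM/MEM
c8: i13 st.MEM  tail

CYCLES = 9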